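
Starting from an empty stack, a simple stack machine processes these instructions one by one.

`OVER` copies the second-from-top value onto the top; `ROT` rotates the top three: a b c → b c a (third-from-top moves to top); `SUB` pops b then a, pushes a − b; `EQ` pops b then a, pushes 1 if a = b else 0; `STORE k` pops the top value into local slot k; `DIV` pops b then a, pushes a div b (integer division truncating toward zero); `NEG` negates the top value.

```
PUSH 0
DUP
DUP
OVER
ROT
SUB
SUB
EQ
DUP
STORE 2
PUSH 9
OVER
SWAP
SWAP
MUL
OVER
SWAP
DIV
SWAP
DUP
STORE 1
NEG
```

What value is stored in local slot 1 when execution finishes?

PUSH 0  -> 0
DUP     -> 0 0
DUP     -> 0 0 0
OVER    -> 0 0 0 0
ROT     -> 0 0 0 0
SUB     -> 0 0 0
SUB     -> 0 0
EQ      -> 1
DUP     -> 1 1
STORE 2 -> 1
PUSH 9  -> 1 9
OVER    -> 1 9 1
SWAP    -> 1 1 9
SWAP    -> 1 9 1
MUL     -> 1 9
OVER    -> 1 9 1
SWAP    -> 1 1 9
DIV     -> 1 0
SWAP    -> 0 1
DUP     -> 0 1 1
STORE 1 -> 0 1
NEG     -> 0 -1

1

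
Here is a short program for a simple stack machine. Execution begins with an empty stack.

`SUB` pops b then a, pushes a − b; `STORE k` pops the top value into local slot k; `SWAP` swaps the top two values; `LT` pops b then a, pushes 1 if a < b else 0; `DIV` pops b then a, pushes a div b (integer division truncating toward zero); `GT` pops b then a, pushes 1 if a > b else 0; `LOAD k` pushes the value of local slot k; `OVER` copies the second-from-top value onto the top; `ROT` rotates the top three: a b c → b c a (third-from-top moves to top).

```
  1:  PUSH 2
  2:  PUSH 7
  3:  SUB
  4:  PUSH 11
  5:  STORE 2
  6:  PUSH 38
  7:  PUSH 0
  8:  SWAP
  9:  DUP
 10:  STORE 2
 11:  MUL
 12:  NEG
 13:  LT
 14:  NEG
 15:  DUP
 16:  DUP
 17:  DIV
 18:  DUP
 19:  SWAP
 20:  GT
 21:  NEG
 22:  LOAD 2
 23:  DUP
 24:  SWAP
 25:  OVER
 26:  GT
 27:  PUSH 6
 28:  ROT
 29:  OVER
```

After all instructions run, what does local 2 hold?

38

PUSH 2  : [2]
PUSH 7  : [2, 7]
SUB     : [-5]
PUSH 11 : [-5, 11]
STORE 2 : [-5]
PUSH 38 : [-5, 38]
PUSH 0  : [-5, 38, 0]
SWAP    : [-5, 0, 38]
DUP     : [-5, 0, 38, 38]
STORE 2 : [-5, 0, 38]
MUL     : [-5, 0]
NEG     : [-5, 0]
LT      : [1]
NEG     : [-1]
DUP     : [-1, -1]
DUP     : [-1, -1, -1]
DIV     : [-1, 1]
DUP     : [-1, 1, 1]
SWAP    : [-1, 1, 1]
GT      : [-1, 0]
NEG     : [-1, 0]
LOAD 2  : [-1, 0, 38]
DUP     : [-1, 0, 38, 38]
SWAP    : [-1, 0, 38, 38]
OVER    : [-1, 0, 38, 38, 38]
GT      : [-1, 0, 38, 0]
PUSH 6  : [-1, 0, 38, 0, 6]
ROT     : [-1, 0, 0, 6, 38]
OVER    : [-1, 0, 0, 6, 38, 6]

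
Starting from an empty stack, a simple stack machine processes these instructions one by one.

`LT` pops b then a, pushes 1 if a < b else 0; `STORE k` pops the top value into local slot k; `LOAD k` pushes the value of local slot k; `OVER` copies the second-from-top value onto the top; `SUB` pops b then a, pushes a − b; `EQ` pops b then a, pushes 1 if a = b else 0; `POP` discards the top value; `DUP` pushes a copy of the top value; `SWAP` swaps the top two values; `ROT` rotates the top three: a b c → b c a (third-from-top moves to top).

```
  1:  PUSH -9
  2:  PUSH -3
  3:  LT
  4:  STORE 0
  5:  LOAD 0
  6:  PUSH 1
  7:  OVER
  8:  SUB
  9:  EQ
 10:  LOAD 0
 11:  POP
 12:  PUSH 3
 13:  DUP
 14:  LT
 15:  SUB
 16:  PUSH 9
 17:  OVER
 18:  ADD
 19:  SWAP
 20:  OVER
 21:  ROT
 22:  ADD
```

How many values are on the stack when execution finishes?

2

PUSH -9 → -9
PUSH -3 → -9 -3
LT      → 1
STORE 0 → (empty)
LOAD 0  → 1
PUSH 1  → 1 1
OVER    → 1 1 1
SUB     → 1 0
EQ      → 0
LOAD 0  → 0 1
POP     → 0
PUSH 3  → 0 3
DUP     → 0 3 3
LT      → 0 0
SUB     → 0
PUSH 9  → 0 9
OVER    → 0 9 0
ADD     → 0 9
SWAP    → 9 0
OVER    → 9 0 9
ROT     → 0 9 9
ADD     → 0 18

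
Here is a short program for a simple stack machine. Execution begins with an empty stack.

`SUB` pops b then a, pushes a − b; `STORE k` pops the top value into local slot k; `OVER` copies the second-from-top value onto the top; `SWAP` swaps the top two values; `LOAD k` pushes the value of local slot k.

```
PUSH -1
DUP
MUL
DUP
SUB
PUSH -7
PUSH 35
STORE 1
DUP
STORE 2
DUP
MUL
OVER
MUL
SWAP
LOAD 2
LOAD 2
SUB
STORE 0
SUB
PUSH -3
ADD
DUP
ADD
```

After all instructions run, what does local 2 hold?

-7

PUSH -1  -1
DUP      -1 -1
MUL      1
DUP      1 1
SUB      0
PUSH -7  0 -7
PUSH 35  0 -7 35
STORE 1  0 -7
DUP      0 -7 -7
STORE 2  0 -7
DUP      0 -7 -7
MUL      0 49
OVER     0 49 0
MUL      0 0
SWAP     0 0
LOAD 2   0 0 -7
LOAD 2   0 0 -7 -7
SUB      0 0 0
STORE 0  0 0
SUB      0
PUSH -3  0 -3
ADD      -3
DUP      -3 -3
ADD      -6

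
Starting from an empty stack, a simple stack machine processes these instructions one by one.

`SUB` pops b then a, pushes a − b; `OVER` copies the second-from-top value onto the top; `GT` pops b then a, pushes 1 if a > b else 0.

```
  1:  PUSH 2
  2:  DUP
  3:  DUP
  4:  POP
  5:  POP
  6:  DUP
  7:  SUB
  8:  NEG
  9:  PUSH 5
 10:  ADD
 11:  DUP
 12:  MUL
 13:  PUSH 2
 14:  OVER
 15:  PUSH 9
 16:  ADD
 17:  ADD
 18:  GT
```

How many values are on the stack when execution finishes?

PUSH 2 : [2]
DUP    : [2, 2]
DUP    : [2, 2, 2]
POP    : [2, 2]
POP    : [2]
DUP    : [2, 2]
SUB    : [0]
NEG    : [0]
PUSH 5 : [0, 5]
ADD    : [5]
DUP    : [5, 5]
MUL    : [25]
PUSH 2 : [25, 2]
OVER   : [25, 2, 25]
PUSH 9 : [25, 2, 25, 9]
ADD    : [25, 2, 34]
ADD    : [25, 36]
GT     : [0]

1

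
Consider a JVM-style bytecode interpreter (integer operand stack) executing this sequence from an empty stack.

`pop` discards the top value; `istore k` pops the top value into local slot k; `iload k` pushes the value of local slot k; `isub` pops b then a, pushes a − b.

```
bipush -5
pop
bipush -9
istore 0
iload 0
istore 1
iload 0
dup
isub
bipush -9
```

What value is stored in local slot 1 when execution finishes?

bipush -5  -5
pop        (empty)
bipush -9  -9
istore 0   (empty)
iload 0    -9
istore 1   (empty)
iload 0    -9
dup        -9 -9
isub       0
bipush -9  0 -9

-9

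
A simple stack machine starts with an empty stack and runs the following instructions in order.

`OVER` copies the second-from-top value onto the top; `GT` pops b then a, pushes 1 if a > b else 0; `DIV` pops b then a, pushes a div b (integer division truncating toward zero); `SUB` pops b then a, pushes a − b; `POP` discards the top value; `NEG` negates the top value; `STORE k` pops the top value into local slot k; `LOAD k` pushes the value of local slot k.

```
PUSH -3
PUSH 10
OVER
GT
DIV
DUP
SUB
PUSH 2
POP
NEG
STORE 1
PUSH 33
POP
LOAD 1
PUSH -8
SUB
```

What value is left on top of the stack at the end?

PUSH -3 → -3
PUSH 10 → -3 10
OVER    → -3 10 -3
GT      → -3 1
DIV     → -3
DUP     → -3 -3
SUB     → 0
PUSH 2  → 0 2
POP     → 0
NEG     → 0
STORE 1 → (empty)
PUSH 33 → 33
POP     → (empty)
LOAD 1  → 0
PUSH -8 → 0 -8
SUB     → 8

8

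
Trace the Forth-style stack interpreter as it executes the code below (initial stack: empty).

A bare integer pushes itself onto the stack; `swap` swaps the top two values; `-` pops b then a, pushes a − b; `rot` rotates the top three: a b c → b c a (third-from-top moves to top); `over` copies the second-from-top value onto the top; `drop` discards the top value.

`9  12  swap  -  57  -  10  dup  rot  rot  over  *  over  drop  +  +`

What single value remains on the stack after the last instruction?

9    -> [9]
12   -> [9, 12]
swap -> [12, 9]
-    -> [3]
57   -> [3, 57]
-    -> [-54]
10   -> [-54, 10]
dup  -> [-54, 10, 10]
rot  -> [10, 10, -54]
rot  -> [10, -54, 10]
over -> [10, -54, 10, -54]
*    -> [10, -54, -540]
over -> [10, -54, -540, -54]
drop -> [10, -54, -540]
+    -> [10, -594]
+    -> [-584]

-584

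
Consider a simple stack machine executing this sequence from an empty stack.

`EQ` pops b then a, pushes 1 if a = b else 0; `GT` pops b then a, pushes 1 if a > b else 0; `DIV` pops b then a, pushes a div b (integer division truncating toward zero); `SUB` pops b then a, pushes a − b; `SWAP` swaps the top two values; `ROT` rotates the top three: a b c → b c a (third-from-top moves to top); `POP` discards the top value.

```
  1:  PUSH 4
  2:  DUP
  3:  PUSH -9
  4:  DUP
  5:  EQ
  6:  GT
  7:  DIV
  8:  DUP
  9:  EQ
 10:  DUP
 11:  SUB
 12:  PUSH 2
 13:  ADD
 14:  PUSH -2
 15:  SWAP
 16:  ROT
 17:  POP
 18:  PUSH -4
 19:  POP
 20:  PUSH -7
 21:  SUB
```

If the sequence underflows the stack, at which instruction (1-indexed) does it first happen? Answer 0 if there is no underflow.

16

PUSH 4  : [4]
DUP     : [4, 4]
PUSH -9 : [4, 4, -9]
DUP     : [4, 4, -9, -9]
EQ      : [4, 4, 1]
GT      : [4, 1]
DIV     : [4]
DUP     : [4, 4]
EQ      : [1]
DUP     : [1, 1]
SUB     : [0]
PUSH 2  : [0, 2]
ADD     : [2]
PUSH -2 : [2, -2]
SWAP    : [-2, 2]
ROT  — needs 3 operands, stack has 2 → underflow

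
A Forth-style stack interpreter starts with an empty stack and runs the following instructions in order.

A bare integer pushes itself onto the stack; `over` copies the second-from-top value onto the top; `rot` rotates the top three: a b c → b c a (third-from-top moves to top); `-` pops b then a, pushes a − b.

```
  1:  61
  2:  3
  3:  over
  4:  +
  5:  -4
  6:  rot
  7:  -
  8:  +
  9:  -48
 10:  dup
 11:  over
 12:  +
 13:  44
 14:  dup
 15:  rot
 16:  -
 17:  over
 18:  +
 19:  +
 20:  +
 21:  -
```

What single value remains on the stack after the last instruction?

-181

61   -> [61]
3    -> [61, 3]
over -> [61, 3, 61]
+    -> [61, 64]
-4   -> [61, 64, -4]
rot  -> [64, -4, 61]
-    -> [64, -65]
+    -> [-1]
-48  -> [-1, -48]
dup  -> [-1, -48, -48]
over -> [-1, -48, -48, -48]
+    -> [-1, -48, -96]
44   -> [-1, -48, -96, 44]
dup  -> [-1, -48, -96, 44, 44]
rot  -> [-1, -48, 44, 44, -96]
-    -> [-1, -48, 44, 140]
over -> [-1, -48, 44, 140, 44]
+    -> [-1, -48, 44, 184]
+    -> [-1, -48, 228]
+    -> [-1, 180]
-    -> [-181]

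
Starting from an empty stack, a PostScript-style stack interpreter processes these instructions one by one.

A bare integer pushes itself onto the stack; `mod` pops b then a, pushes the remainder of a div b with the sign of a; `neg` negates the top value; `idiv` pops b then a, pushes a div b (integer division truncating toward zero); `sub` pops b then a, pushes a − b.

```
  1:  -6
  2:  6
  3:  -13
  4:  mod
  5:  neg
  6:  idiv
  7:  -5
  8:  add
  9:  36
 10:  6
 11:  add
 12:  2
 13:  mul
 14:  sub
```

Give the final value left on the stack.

-6    [-6]
6     [-6, 6]
-13   [-6, 6, -13]
mod   [-6, 6]
neg   [-6, -6]
idiv  [1]
-5    [1, -5]
add   [-4]
36    [-4, 36]
6     [-4, 36, 6]
add   [-4, 42]
2     [-4, 42, 2]
mul   [-4, 84]
sub   [-88]

-88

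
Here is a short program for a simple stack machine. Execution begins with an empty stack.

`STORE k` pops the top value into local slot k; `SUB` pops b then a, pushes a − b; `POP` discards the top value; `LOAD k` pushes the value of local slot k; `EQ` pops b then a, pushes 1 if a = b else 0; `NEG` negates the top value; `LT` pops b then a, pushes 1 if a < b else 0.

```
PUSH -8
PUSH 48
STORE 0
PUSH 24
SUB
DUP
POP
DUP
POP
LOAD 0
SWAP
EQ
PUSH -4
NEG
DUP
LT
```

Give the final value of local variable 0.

PUSH -8 -> -8
PUSH 48 -> -8 48
STORE 0 -> -8
PUSH 24 -> -8 24
SUB     -> -32
DUP     -> -32 -32
POP     -> -32
DUP     -> -32 -32
POP     -> -32
LOAD 0  -> -32 48
SWAP    -> 48 -32
EQ      -> 0
PUSH -4 -> 0 -4
NEG     -> 0 4
DUP     -> 0 4 4
LT      -> 0 0

48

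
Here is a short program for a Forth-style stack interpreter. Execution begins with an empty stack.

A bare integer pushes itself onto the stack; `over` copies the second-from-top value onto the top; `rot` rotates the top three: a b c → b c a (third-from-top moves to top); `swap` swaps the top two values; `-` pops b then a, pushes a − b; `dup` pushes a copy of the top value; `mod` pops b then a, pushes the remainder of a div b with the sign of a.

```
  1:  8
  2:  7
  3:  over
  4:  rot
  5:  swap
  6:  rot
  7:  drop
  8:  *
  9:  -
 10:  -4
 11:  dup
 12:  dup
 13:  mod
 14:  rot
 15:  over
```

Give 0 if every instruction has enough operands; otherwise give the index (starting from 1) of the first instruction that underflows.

9

8     8
7     8 7
over  8 7 8
rot   7 8 8
swap  7 8 8
rot   8 8 7
drop  8 8
*     64
-  — needs 2 operands, stack has 1 → underflow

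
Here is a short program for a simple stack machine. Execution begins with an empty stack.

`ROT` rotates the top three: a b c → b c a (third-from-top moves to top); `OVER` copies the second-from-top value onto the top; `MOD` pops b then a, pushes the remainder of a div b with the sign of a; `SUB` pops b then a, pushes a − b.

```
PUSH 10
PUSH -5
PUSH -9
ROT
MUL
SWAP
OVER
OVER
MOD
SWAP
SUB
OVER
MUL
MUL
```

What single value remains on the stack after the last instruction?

40500

PUSH 10 → 10
PUSH -5 → 10 -5
PUSH -9 → 10 -5 -9
ROT     → -5 -9 10
MUL     → -5 -90
SWAP    → -90 -5
OVER    → -90 -5 -90
OVER    → -90 -5 -90 -5
MOD     → -90 -5 0
SWAP    → -90 0 -5
SUB     → -90 5
OVER    → -90 5 -90
MUL     → -90 -450
MUL     → 40500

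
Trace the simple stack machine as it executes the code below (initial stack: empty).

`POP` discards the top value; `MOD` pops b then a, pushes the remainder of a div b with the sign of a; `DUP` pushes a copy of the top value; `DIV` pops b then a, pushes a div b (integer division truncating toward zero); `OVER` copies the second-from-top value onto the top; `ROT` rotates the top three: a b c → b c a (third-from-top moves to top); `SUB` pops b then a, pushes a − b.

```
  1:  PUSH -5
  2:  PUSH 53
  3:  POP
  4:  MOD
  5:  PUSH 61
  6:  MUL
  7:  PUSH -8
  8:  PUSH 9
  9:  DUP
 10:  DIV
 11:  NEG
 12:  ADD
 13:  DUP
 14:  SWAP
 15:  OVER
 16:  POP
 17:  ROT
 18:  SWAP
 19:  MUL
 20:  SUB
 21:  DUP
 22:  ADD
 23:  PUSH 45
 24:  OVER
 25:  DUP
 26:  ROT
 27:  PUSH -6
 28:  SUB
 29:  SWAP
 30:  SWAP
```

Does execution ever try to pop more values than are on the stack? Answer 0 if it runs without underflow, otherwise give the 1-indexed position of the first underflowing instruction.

PUSH -5 : -5
PUSH 53 : -5 53
POP     : -5
MOD  — needs 2 operands, stack has 1 → underflow

4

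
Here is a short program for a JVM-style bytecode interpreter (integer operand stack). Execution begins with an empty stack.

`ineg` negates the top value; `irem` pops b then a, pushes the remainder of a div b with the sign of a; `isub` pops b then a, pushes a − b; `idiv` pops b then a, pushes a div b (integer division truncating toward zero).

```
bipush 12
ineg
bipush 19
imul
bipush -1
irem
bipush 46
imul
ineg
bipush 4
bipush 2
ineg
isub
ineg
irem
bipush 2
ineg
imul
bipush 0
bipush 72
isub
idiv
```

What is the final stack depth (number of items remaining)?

bipush 12 : 12
ineg      : -12
bipush 19 : -12 19
imul      : -228
bipush -1 : -228 -1
irem      : 0
bipush 46 : 0 46
imul      : 0
ineg      : 0
bipush 4  : 0 4
bipush 2  : 0 4 2
ineg      : 0 4 -2
isub      : 0 6
ineg      : 0 -6
irem      : 0
bipush 2  : 0 2
ineg      : 0 -2
imul      : 0
bipush 0  : 0 0
bipush 72 : 0 0 72
isub      : 0 -72
idiv      : 0

1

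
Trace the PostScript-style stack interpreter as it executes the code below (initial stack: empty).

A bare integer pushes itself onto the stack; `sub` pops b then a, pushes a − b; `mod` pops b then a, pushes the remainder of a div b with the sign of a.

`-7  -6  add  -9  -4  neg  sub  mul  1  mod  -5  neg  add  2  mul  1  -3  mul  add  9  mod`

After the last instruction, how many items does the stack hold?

1

-7  : -7
-6  : -7 -6
add : -13
-9  : -13 -9
-4  : -13 -9 -4
neg : -13 -9 4
sub : -13 -13
mul : 169
1   : 169 1
mod : 0
-5  : 0 -5
neg : 0 5
add : 5
2   : 5 2
mul : 10
1   : 10 1
-3  : 10 1 -3
mul : 10 -3
add : 7
9   : 7 9
mod : 7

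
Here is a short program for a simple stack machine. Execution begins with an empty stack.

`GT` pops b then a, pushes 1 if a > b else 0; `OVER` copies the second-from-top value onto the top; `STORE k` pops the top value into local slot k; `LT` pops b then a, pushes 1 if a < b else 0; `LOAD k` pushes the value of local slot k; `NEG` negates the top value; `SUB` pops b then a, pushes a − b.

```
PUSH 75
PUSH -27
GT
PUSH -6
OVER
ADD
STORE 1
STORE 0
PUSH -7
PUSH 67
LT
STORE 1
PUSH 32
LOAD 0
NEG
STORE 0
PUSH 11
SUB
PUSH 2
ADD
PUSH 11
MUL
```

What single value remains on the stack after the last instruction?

253

PUSH 75  -> 75
PUSH -27 -> 75 -27
GT       -> 1
PUSH -6  -> 1 -6
OVER     -> 1 -6 1
ADD      -> 1 -5
STORE 1  -> 1
STORE 0  -> (empty)
PUSH -7  -> -7
PUSH 67  -> -7 67
LT       -> 1
STORE 1  -> (empty)
PUSH 32  -> 32
LOAD 0   -> 32 1
NEG      -> 32 -1
STORE 0  -> 32
PUSH 11  -> 32 11
SUB      -> 21
PUSH 2   -> 21 2
ADD      -> 23
PUSH 11  -> 23 11
MUL      -> 253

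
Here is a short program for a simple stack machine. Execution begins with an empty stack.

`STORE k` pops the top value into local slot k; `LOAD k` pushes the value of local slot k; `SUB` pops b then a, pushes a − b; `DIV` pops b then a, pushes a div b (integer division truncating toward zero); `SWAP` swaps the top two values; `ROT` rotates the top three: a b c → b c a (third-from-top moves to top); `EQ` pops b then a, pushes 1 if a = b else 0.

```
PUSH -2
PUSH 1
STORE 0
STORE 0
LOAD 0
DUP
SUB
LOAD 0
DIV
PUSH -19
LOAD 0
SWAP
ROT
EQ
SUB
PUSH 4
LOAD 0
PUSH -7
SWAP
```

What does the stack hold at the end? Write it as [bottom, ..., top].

PUSH -2  : -2
PUSH 1   : -2 1
STORE 0  : -2
STORE 0  : (empty)
LOAD 0   : -2
DUP      : -2 -2
SUB      : 0
LOAD 0   : 0 -2
DIV      : 0
PUSH -19 : 0 -19
LOAD 0   : 0 -19 -2
SWAP     : 0 -2 -19
ROT      : -2 -19 0
EQ       : -2 0
SUB      : -2
PUSH 4   : -2 4
LOAD 0   : -2 4 -2
PUSH -7  : -2 4 -2 -7
SWAP     : -2 4 -7 -2

[-2, 4, -7, -2]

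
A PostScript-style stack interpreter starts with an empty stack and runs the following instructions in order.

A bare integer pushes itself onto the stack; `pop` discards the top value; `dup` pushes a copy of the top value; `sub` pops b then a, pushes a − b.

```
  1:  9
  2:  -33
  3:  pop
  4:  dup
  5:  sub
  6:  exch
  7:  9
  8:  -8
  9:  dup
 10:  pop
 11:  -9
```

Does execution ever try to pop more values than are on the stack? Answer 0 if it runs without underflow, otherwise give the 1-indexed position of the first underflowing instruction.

6

9   -> [9]
-33 -> [9, -33]
pop -> [9]
dup -> [9, 9]
sub -> [0]
exch  — needs 2 operands, stack has 1 → underflow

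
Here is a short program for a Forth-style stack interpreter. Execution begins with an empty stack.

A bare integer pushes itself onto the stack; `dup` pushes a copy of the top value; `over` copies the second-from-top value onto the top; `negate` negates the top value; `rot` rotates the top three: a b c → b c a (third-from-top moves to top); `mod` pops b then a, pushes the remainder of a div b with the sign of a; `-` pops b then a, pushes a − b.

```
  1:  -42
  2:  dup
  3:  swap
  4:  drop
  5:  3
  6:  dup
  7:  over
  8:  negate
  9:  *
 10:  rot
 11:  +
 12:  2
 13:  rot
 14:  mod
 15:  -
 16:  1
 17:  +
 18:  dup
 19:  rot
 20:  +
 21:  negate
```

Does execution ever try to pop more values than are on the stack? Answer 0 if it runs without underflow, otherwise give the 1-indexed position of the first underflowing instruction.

-42    → -42
dup    → -42 -42
swap   → -42 -42
drop   → -42
3      → -42 3
dup    → -42 3 3
over   → -42 3 3 3
negate → -42 3 3 -3
*      → -42 3 -9
rot    → 3 -9 -42
+      → 3 -51
2      → 3 -51 2
rot    → -51 2 3
mod    → -51 2
-      → -53
1      → -53 1
+      → -52
dup    → -52 -52
rot  — needs 3 operands, stack has 2 → underflow

19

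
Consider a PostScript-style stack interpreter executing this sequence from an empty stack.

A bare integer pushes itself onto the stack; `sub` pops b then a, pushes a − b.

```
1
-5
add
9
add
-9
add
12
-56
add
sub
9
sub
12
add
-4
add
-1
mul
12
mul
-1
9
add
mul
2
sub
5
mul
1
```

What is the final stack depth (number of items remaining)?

2

1    1
-5   1 -5
add  -4
9    -4 9
add  5
-9   5 -9
add  -4
12   -4 12
-56  -4 12 -56
add  -4 -44
sub  40
9    40 9
sub  31
12   31 12
add  43
-4   43 -4
add  39
-1   39 -1
mul  -39
12   -39 12
mul  -468
-1   -468 -1
9    -468 -1 9
add  -468 8
mul  -3744
2    -3744 2
sub  -3746
5    -3746 5
mul  -18730
1    -18730 1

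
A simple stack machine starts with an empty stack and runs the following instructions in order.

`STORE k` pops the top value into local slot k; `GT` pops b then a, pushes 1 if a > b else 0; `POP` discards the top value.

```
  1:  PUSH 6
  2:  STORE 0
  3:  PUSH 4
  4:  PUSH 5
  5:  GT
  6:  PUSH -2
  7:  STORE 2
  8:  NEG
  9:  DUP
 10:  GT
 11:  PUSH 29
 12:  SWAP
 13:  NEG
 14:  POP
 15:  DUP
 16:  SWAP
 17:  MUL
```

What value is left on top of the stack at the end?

841

PUSH 6  → 6
STORE 0 → (empty)
PUSH 4  → 4
PUSH 5  → 4 5
GT      → 0
PUSH -2 → 0 -2
STORE 2 → 0
NEG     → 0
DUP     → 0 0
GT      → 0
PUSH 29 → 0 29
SWAP    → 29 0
NEG     → 29 0
POP     → 29
DUP     → 29 29
SWAP    → 29 29
MUL     → 841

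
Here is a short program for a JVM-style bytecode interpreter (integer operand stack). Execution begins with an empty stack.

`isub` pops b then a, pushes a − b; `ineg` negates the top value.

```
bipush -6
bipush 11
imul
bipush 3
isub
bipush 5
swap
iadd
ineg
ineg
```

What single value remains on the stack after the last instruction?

-64

bipush -6 : [-6]
bipush 11 : [-6, 11]
imul      : [-66]
bipush 3  : [-66, 3]
isub      : [-69]
bipush 5  : [-69, 5]
swap      : [5, -69]
iadd      : [-64]
ineg      : [64]
ineg      : [-64]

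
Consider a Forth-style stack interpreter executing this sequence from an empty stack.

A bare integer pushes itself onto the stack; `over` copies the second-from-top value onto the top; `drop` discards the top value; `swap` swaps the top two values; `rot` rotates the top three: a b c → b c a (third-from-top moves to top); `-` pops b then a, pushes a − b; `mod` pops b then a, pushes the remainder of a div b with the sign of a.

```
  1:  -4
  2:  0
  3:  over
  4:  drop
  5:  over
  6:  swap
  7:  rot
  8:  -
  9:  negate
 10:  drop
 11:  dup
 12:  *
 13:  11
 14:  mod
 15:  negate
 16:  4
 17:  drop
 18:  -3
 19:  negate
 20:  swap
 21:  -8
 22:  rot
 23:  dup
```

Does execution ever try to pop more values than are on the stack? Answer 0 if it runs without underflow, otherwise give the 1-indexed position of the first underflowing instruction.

-4     → -4
0      → -4 0
over   → -4 0 -4
drop   → -4 0
over   → -4 0 -4
swap   → -4 -4 0
rot    → -4 0 -4
-      → -4 4
negate → -4 -4
drop   → -4
dup    → -4 -4
*      → 16
11     → 16 11
mod    → 5
negate → -5
4      → -5 4
drop   → -5
-3     → -5 -3
negate → -5 3
swap   → 3 -5
-8     → 3 -5 -8
rot    → -5 -8 3
dup    → -5 -8 3 3

0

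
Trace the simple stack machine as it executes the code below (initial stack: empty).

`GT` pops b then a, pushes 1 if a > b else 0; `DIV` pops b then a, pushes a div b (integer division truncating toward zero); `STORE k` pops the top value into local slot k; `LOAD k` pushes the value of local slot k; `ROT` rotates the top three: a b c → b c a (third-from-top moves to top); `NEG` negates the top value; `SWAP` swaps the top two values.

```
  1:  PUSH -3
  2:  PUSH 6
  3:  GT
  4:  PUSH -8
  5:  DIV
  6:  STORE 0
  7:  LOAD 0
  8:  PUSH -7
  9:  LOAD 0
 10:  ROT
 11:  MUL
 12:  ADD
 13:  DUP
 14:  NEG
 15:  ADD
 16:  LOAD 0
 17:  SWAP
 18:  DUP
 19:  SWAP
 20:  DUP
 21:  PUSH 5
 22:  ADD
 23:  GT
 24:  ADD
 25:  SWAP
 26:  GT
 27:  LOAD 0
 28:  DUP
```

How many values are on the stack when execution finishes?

3

PUSH -3 -> -3
PUSH 6  -> -3 6
GT      -> 0
PUSH -8 -> 0 -8
DIV     -> 0
STORE 0 -> (empty)
LOAD 0  -> 0
PUSH -7 -> 0 -7
LOAD 0  -> 0 -7 0
ROT     -> -7 0 0
MUL     -> -7 0
ADD     -> -7
DUP     -> -7 -7
NEG     -> -7 7
ADD     -> 0
LOAD 0  -> 0 0
SWAP    -> 0 0
DUP     -> 0 0 0
SWAP    -> 0 0 0
DUP     -> 0 0 0 0
PUSH 5  -> 0 0 0 0 5
ADD     -> 0 0 0 5
GT      -> 0 0 0
ADD     -> 0 0
SWAP    -> 0 0
GT      -> 0
LOAD 0  -> 0 0
DUP     -> 0 0 0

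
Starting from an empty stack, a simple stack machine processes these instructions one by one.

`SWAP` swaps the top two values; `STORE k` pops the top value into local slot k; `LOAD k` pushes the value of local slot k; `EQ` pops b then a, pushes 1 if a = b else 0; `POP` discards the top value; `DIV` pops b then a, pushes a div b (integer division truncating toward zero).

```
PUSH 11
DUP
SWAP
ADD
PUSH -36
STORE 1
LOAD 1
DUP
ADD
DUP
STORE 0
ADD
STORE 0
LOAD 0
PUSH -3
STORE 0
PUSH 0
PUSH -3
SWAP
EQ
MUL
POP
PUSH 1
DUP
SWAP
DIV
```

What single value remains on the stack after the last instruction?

PUSH 11  → [11]
DUP      → [11, 11]
SWAP     → [11, 11]
ADD      → [22]
PUSH -36 → [22, -36]
STORE 1  → [22]
LOAD 1   → [22, -36]
DUP      → [22, -36, -36]
ADD      → [22, -72]
DUP      → [22, -72, -72]
STORE 0  → [22, -72]
ADD      → [-50]
STORE 0  → []
LOAD 0   → [-50]
PUSH -3  → [-50, -3]
STORE 0  → [-50]
PUSH 0   → [-50, 0]
PUSH -3  → [-50, 0, -3]
SWAP     → [-50, -3, 0]
EQ       → [-50, 0]
MUL      → [0]
POP      → []
PUSH 1   → [1]
DUP      → [1, 1]
SWAP     → [1, 1]
DIV      → [1]

1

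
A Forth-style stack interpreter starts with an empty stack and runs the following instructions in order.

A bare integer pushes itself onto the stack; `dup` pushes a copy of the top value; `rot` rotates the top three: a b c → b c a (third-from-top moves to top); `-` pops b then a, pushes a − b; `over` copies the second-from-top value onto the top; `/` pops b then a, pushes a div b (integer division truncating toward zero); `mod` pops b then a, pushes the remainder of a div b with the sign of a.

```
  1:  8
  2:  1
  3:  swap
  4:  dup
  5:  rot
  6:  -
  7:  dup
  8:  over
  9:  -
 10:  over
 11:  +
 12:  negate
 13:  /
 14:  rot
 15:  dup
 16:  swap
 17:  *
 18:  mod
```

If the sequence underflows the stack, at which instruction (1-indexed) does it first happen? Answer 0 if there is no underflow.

14

8      : 8
1      : 8 1
swap   : 1 8
dup    : 1 8 8
rot    : 8 8 1
-      : 8 7
dup    : 8 7 7
over   : 8 7 7 7
-      : 8 7 0
over   : 8 7 0 7
+      : 8 7 7
negate : 8 7 -7
/      : 8 -1
rot  — needs 3 operands, stack has 2 → underflow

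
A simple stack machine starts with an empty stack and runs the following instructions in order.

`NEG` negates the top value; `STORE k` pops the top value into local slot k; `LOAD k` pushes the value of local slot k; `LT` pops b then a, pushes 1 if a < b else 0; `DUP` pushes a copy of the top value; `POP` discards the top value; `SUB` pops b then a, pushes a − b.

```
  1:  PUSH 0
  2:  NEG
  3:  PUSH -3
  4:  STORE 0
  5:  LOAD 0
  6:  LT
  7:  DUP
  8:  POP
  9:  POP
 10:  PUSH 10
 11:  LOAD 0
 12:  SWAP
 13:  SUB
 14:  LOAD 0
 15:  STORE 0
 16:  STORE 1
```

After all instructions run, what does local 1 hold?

PUSH 0   [0]
NEG      [0]
PUSH -3  [0, -3]
STORE 0  [0]
LOAD 0   [0, -3]
LT       [0]
DUP      [0, 0]
POP      [0]
POP      []
PUSH 10  [10]
LOAD 0   [10, -3]
SWAP     [-3, 10]
SUB      [-13]
LOAD 0   [-13, -3]
STORE 0  [-13]
STORE 1  []

-13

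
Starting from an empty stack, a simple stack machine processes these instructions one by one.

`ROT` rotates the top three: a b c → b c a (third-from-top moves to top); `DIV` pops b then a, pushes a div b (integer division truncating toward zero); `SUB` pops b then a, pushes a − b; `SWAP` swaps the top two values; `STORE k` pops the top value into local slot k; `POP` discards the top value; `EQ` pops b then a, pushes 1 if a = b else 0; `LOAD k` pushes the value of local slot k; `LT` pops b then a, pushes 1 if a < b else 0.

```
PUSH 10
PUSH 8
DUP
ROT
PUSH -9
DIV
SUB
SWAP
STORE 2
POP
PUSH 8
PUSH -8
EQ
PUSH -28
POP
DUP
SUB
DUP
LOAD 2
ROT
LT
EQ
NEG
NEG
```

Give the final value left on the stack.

1

PUSH 10  -> 10
PUSH 8   -> 10 8
DUP      -> 10 8 8
ROT      -> 8 8 10
PUSH -9  -> 8 8 10 -9
DIV      -> 8 8 -1
SUB      -> 8 9
SWAP     -> 9 8
STORE 2  -> 9
POP      -> (empty)
PUSH 8   -> 8
PUSH -8  -> 8 -8
EQ       -> 0
PUSH -28 -> 0 -28
POP      -> 0
DUP      -> 0 0
SUB      -> 0
DUP      -> 0 0
LOAD 2   -> 0 0 8
ROT      -> 0 8 0
LT       -> 0 0
EQ       -> 1
NEG      -> -1
NEG      -> 1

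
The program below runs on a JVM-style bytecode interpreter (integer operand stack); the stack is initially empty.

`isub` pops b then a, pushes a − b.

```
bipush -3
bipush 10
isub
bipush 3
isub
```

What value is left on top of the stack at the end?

-16

bipush -3 : -3
bipush 10 : -3 10
isub      : -13
bipush 3  : -13 3
isub      : -16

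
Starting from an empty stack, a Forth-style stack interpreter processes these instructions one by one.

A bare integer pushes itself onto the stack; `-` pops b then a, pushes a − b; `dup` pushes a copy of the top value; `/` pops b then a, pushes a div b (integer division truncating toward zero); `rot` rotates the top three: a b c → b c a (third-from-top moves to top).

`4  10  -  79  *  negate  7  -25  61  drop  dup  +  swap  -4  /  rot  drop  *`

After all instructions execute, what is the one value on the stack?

50

4      → 4
10     → 4 10
-      → -6
79     → -6 79
*      → -474
negate → 474
7      → 474 7
-25    → 474 7 -25
61     → 474 7 -25 61
drop   → 474 7 -25
dup    → 474 7 -25 -25
+      → 474 7 -50
swap   → 474 -50 7
-4     → 474 -50 7 -4
/      → 474 -50 -1
rot    → -50 -1 474
drop   → -50 -1
*      → 50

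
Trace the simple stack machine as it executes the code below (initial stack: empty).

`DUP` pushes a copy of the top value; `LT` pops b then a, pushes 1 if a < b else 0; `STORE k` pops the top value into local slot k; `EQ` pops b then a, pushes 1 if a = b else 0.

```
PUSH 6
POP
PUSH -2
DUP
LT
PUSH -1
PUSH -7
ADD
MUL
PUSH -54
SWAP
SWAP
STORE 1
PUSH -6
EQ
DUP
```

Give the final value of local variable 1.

PUSH 6   -> [6]
POP      -> []
PUSH -2  -> [-2]
DUP      -> [-2, -2]
LT       -> [0]
PUSH -1  -> [0, -1]
PUSH -7  -> [0, -1, -7]
ADD      -> [0, -8]
MUL      -> [0]
PUSH -54 -> [0, -54]
SWAP     -> [-54, 0]
SWAP     -> [0, -54]
STORE 1  -> [0]
PUSH -6  -> [0, -6]
EQ       -> [0]
DUP      -> [0, 0]

-54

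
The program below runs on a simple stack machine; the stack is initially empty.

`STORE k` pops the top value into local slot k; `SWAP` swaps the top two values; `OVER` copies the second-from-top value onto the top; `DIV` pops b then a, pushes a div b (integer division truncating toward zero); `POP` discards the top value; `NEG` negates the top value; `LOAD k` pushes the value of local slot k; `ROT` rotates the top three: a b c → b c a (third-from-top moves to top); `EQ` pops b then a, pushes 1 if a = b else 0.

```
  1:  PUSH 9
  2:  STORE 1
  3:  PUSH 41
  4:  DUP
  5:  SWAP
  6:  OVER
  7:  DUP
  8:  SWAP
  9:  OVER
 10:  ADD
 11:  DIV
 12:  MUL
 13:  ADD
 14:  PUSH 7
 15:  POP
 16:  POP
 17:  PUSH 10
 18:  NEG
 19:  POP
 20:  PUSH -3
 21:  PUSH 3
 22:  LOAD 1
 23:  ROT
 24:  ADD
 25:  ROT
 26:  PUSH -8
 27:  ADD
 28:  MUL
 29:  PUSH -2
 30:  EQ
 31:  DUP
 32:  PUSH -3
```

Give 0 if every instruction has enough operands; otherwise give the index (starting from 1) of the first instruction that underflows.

25

PUSH 9  → [9]
STORE 1 → []
PUSH 41 → [41]
DUP     → [41, 41]
SWAP    → [41, 41]
OVER    → [41, 41, 41]
DUP     → [41, 41, 41, 41]
SWAP    → [41, 41, 41, 41]
OVER    → [41, 41, 41, 41, 41]
ADD     → [41, 41, 41, 82]
DIV     → [41, 41, 0]
MUL     → [41, 0]
ADD     → [41]
PUSH 7  → [41, 7]
POP     → [41]
POP     → []
PUSH 10 → [10]
NEG     → [-10]
POP     → []
PUSH -3 → [-3]
PUSH 3  → [-3, 3]
LOAD 1  → [-3, 3, 9]
ROT     → [3, 9, -3]
ADD     → [3, 6]
ROT  — needs 3 operands, stack has 2 → underflow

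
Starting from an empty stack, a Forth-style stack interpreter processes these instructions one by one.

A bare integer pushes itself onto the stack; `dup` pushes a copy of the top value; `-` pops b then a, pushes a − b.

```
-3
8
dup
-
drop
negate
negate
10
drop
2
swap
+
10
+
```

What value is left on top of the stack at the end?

-3     : [-3]
8      : [-3, 8]
dup    : [-3, 8, 8]
-      : [-3, 0]
drop   : [-3]
negate : [3]
negate : [-3]
10     : [-3, 10]
drop   : [-3]
2      : [-3, 2]
swap   : [2, -3]
+      : [-1]
10     : [-1, 10]
+      : [9]

9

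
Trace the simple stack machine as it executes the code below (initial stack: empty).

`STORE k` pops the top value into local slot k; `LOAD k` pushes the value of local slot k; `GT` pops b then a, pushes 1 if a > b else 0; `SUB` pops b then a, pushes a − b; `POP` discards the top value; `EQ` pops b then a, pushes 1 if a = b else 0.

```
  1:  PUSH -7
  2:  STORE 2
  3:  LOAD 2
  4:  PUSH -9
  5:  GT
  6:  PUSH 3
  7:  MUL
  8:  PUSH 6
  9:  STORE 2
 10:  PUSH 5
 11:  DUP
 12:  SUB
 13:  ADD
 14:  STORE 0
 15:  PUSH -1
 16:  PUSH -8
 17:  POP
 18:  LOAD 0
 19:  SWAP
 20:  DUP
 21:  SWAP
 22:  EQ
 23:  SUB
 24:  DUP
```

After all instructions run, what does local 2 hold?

PUSH -7  [-7]
STORE 2  []
LOAD 2   [-7]
PUSH -9  [-7, -9]
GT       [1]
PUSH 3   [1, 3]
MUL      [3]
PUSH 6   [3, 6]
STORE 2  [3]
PUSH 5   [3, 5]
DUP      [3, 5, 5]
SUB      [3, 0]
ADD      [3]
STORE 0  []
PUSH -1  [-1]
PUSH -8  [-1, -8]
POP      [-1]
LOAD 0   [-1, 3]
SWAP     [3, -1]
DUP      [3, -1, -1]
SWAP     [3, -1, -1]
EQ       [3, 1]
SUB      [2]
DUP      [2, 2]

6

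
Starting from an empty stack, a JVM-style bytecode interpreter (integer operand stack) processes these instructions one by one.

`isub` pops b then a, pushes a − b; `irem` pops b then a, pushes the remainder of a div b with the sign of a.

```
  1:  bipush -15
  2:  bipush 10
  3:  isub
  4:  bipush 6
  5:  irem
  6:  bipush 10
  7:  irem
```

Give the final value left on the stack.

bipush -15 → [-15]
bipush 10  → [-15, 10]
isub       → [-25]
bipush 6   → [-25, 6]
irem       → [-1]
bipush 10  → [-1, 10]
irem       → [-1]

-1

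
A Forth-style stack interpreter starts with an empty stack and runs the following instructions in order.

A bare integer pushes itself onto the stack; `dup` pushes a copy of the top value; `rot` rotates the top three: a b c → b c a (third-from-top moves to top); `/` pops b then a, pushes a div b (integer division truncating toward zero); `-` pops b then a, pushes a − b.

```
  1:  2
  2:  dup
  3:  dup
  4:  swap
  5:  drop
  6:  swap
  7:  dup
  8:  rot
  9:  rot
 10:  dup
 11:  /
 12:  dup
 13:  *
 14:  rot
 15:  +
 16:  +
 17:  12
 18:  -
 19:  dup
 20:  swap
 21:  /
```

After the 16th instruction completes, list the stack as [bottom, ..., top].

2    → [2]
dup  → [2, 2]
dup  → [2, 2, 2]
swap → [2, 2, 2]
drop → [2, 2]
swap → [2, 2]
dup  → [2, 2, 2]
rot  → [2, 2, 2]
rot  → [2, 2, 2]
dup  → [2, 2, 2, 2]
/    → [2, 2, 1]
dup  → [2, 2, 1, 1]
*    → [2, 2, 1]
rot  → [2, 1, 2]
+    → [2, 3]
+    → [5]

[5]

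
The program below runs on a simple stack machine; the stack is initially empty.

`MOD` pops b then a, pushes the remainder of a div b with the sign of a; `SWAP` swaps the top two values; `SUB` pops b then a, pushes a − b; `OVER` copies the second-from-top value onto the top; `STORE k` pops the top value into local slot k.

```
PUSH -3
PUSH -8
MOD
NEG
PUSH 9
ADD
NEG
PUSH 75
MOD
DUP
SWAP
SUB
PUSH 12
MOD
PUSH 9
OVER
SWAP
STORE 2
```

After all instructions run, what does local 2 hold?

PUSH -3  [-3]
PUSH -8  [-3, -8]
MOD      [-3]
NEG      [3]
PUSH 9   [3, 9]
ADD      [12]
NEG      [-12]
PUSH 75  [-12, 75]
MOD      [-12]
DUP      [-12, -12]
SWAP     [-12, -12]
SUB      [0]
PUSH 12  [0, 12]
MOD      [0]
PUSH 9   [0, 9]
OVER     [0, 9, 0]
SWAP     [0, 0, 9]
STORE 2  [0, 0]

9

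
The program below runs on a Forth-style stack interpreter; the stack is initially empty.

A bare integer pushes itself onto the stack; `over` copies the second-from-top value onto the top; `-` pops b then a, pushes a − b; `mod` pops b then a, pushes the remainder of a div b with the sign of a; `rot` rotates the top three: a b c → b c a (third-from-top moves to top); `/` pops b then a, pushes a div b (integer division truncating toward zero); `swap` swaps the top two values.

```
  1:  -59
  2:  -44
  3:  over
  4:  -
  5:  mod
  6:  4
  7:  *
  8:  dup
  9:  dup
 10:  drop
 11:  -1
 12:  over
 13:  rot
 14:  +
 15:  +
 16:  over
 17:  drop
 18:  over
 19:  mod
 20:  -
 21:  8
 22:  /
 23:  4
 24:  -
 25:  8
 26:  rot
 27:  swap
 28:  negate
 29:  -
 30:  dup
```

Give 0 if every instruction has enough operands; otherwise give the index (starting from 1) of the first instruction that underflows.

26

-59  → -59
-44  → -59 -44
over → -59 -44 -59
-    → -59 15
mod  → -14
4    → -14 4
*    → -56
dup  → -56 -56
dup  → -56 -56 -56
drop → -56 -56
-1   → -56 -56 -1
over → -56 -56 -1 -56
rot  → -56 -1 -56 -56
+    → -56 -1 -112
+    → -56 -113
over → -56 -113 -56
drop → -56 -113
over → -56 -113 -56
mod  → -56 -1
-    → -55
8    → -55 8
/    → -6
4    → -6 4
-    → -10
8    → -10 8
rot  — needs 3 operands, stack has 2 → underflow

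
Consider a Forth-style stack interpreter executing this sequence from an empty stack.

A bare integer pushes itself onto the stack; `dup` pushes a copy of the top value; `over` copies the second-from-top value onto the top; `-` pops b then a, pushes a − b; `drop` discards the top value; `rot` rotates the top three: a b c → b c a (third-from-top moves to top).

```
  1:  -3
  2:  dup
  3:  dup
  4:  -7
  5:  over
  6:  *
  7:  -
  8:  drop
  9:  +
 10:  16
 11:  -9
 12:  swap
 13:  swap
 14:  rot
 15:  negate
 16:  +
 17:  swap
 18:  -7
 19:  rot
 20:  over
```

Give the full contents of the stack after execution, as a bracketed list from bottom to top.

[16, -7, -3, -7]

-3     -> -3
dup    -> -3 -3
dup    -> -3 -3 -3
-7     -> -3 -3 -3 -7
over   -> -3 -3 -3 -7 -3
*      -> -3 -3 -3 21
-      -> -3 -3 -24
drop   -> -3 -3
+      -> -6
16     -> -6 16
-9     -> -6 16 -9
swap   -> -6 -9 16
swap   -> -6 16 -9
rot    -> 16 -9 -6
negate -> 16 -9 6
+      -> 16 -3
swap   -> -3 16
-7     -> -3 16 -7
rot    -> 16 -7 -3
over   -> 16 -7 -3 -7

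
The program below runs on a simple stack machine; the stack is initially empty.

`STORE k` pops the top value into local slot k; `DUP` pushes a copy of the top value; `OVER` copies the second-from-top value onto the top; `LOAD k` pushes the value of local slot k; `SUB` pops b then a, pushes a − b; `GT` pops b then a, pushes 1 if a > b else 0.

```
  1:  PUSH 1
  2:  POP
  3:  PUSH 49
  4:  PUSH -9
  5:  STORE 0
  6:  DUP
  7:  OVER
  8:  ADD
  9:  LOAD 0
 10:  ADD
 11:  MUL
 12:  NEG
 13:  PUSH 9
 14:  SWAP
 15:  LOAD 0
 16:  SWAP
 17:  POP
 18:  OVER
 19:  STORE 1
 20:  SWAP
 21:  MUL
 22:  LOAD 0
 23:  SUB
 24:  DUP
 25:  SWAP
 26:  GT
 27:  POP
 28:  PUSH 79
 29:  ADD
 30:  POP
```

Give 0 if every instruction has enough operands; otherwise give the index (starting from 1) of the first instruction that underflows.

29

PUSH 1  : [1]
POP     : []
PUSH 49 : [49]
PUSH -9 : [49, -9]
STORE 0 : [49]
DUP     : [49, 49]
OVER    : [49, 49, 49]
ADD     : [49, 98]
LOAD 0  : [49, 98, -9]
ADD     : [49, 89]
MUL     : [4361]
NEG     : [-4361]
PUSH 9  : [-4361, 9]
SWAP    : [9, -4361]
LOAD 0  : [9, -4361, -9]
SWAP    : [9, -9, -4361]
POP     : [9, -9]
OVER    : [9, -9, 9]
STORE 1 : [9, -9]
SWAP    : [-9, 9]
MUL     : [-81]
LOAD 0  : [-81, -9]
SUB     : [-72]
DUP     : [-72, -72]
SWAP    : [-72, -72]
GT      : [0]
POP     : []
PUSH 79 : [79]
ADD  — needs 2 operands, stack has 1 → underflow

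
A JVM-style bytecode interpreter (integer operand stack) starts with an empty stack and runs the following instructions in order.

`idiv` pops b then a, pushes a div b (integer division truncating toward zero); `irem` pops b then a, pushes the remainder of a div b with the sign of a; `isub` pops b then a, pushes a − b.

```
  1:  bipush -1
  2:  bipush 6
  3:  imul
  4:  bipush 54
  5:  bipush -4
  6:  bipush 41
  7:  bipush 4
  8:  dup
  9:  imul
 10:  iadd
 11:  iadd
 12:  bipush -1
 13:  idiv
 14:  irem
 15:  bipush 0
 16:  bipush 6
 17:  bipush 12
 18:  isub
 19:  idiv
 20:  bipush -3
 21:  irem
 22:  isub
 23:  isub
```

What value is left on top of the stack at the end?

-7

bipush -1  [-1]
bipush 6   [-1, 6]
imul       [-6]
bipush 54  [-6, 54]
bipush -4  [-6, 54, -4]
bipush 41  [-6, 54, -4, 41]
bipush 4   [-6, 54, -4, 41, 4]
dup        [-6, 54, -4, 41, 4, 4]
imul       [-6, 54, -4, 41, 16]
iadd       [-6, 54, -4, 57]
iadd       [-6, 54, 53]
bipush -1  [-6, 54, 53, -1]
idiv       [-6, 54, -53]
irem       [-6, 1]
bipush 0   [-6, 1, 0]
bipush 6   [-6, 1, 0, 6]
bipush 12  [-6, 1, 0, 6, 12]
isub       [-6, 1, 0, -6]
idiv       [-6, 1, 0]
bipush -3  [-6, 1, 0, -3]
irem       [-6, 1, 0]
isub       [-6, 1]
isub       [-7]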